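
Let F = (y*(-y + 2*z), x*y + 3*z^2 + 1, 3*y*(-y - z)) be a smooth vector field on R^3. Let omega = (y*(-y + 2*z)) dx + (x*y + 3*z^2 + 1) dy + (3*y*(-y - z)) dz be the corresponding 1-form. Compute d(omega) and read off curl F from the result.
d(omega) = (-6*y - 9*z) dy ∧ dz + (2*y) dz ∧ dx + (3*y - 2*z) dx ∧ dy; curl F = (-6*y - 9*z, 2*y, 3*y - 2*z)

d omega = sum_{i<j} (∂f_j/∂x_i - ∂f_i/∂x_j) dx_i ∧ dx_j. Under the identification (dy ∧ dz, dz ∧ dx, dx ∧ dy) ↔ (e_x, e_y, e_z), the coefficients are exactly the components of curl F. Compute:
  ∂R/∂y - ∂Q/∂z = (-6*y - 3*z) - (6*z) = -6*y - 9*z
  ∂P/∂z - ∂R/∂x = (2*y) - (0) = 2*y
  ∂Q/∂x - ∂P/∂y = (y) - (-2*y + 2*z) = 3*y - 2*z.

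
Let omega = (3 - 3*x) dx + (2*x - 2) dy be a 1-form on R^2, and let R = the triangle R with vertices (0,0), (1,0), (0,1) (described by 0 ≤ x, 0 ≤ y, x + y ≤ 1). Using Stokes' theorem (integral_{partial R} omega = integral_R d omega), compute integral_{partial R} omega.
integral_(partial R) omega = 1

Stokes: integral_partial_R omega = integral_R d omega with d omega = (∂Q/∂x - ∂P/∂y) dx ∧ dy.
  ∂Q/∂x = 2
  ∂P/∂y = 0
  integrand = ∂Q/∂x - ∂P/∂y = 2.
Integrating over R: integral_0^1 integral_0^{1-x} (2) dy dx = 1.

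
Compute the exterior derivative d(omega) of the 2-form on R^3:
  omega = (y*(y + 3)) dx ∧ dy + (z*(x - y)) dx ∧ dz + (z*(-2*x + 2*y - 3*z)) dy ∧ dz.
d(omega) = (-z) dx ∧ dy ∧ dz

For a 2-form omega = sum_{i<j} g_{ij} dx_i ∧ dx_j, the exterior derivative is
  d(omega) = sum_{i<j} d(g_{ij}) ∧ dx_i ∧ dx_j = sum_{i<j, k} (∂g_{ij}/∂x_k) dx_k ∧ dx_i ∧ dx_j.
Expand each term, using dx_k ∧ dx_i ∧ dx_j = sgn(permutation) dx_{(a)} ∧ dx_{(b)} ∧ dx_{(c)} with (a < b < c) sorted:
  d(z*(x - y)) includes (∂/∂y)(z*(x - y)) dy = (-z) dy, which multiplied by dx ∧ dz gives (z) dx ∧ dy ∧ dz
  d(z*(-2*x + 2*y - 3*z)) includes (∂/∂x)(z*(-2*x + 2*y - 3*z)) dx = (-2*z) dx, which multiplied by dy ∧ dz gives (-2*z) dx ∧ dy ∧ dz
Collecting like 3-forms: d(omega) = (-z) dx ∧ dy ∧ dz.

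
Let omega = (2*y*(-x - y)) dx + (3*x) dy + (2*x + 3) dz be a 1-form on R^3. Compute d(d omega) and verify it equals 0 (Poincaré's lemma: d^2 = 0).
d(d omega) = 0

Step 1: d omega = sum_{i<j} (∂f_j/∂x_i - ∂f_i/∂x_j) dx_i ∧ dx_j:
  coeff of dx ∧ dy: 2*x + 4*y + 3
  coeff of dx ∧ dz: 2
  coeff of dy ∧ dz: 0
Step 2: Apply d again to each 2-form coefficient. The only possible 3-form in R^3 is dx ∧ dy ∧ dz, with coefficient
  ∂(coeff of dy∧dz)/∂x - ∂(coeff of dx∧dz)/∂y + ∂(coeff of dx∧dy)/∂z
  = ∂/∂x (0) - ∂/∂y (2) + ∂/∂z (2*x + 4*y + 3).
Each of these terms simplifies to sums of mixed partials that cancel in pairs. The result is 0 (by equality of mixed partials for smooth functions — Schwarz / Clairaut).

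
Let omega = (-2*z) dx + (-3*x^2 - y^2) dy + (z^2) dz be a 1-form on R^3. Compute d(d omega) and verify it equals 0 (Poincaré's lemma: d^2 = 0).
d(d omega) = 0

Step 1: d omega = sum_{i<j} (∂f_j/∂x_i - ∂f_i/∂x_j) dx_i ∧ dx_j:
  coeff of dx ∧ dy: -6*x
  coeff of dx ∧ dz: 2
  coeff of dy ∧ dz: 0
Step 2: Apply d again to each 2-form coefficient. The only possible 3-form in R^3 is dx ∧ dy ∧ dz, with coefficient
  ∂(coeff of dy∧dz)/∂x - ∂(coeff of dx∧dz)/∂y + ∂(coeff of dx∧dy)/∂z
  = ∂/∂x (0) - ∂/∂y (2) + ∂/∂z (-6*x).
Each of these terms simplifies to sums of mixed partials that cancel in pairs. The result is 0 (by equality of mixed partials for smooth functions — Schwarz / Clairaut).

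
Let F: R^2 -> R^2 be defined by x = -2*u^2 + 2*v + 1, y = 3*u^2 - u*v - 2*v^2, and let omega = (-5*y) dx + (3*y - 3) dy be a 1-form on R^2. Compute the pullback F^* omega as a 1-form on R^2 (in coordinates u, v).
F^* omega = (114*u^3 - 47*u^2*v - 73*u*v^2 - 18*u + 6*v^3 + 3*v) du + (-9*u^3 - 33*u^2*v - 30*u^2 + 18*u*v^2 + 10*u*v + 3*u + 24*v^3 + 20*v^2 + 12*v) dv

Using F^*(f dg) = (f ∘ F) d(g ∘ F), substitute each coordinate x_i by F_i(u, v) in f_i, and replace dx_i by d F_i = (∂F_i/∂u) du + (∂F_i/∂v) dv.
  For the x component: f_1(F) = -15*u^2 + 5*u*v + 10*v^2; d F_1 = (-4*u) du + (2) dv
  For the y component: f_2(F) = 9*u^2 - 3*u*v - 6*v^2 - 3; d F_2 = (6*u - v) du + (-u - 4*v) dv
Combining and collecting du, dv coefficients:
  coeff of du: 114*u^3 - 47*u^2*v - 73*u*v^2 - 18*u + 6*v^3 + 3*v
  coeff of dv: -9*u^3 - 33*u^2*v - 30*u^2 + 18*u*v^2 + 10*u*v + 3*u + 24*v^3 + 20*v^2 + 12*v
F^* omega = (114*u^3 - 47*u^2*v - 73*u*v^2 - 18*u + 6*v^3 + 3*v) du + (-9*u^3 - 33*u^2*v - 30*u^2 + 18*u*v^2 + 10*u*v + 3*u + 24*v^3 + 20*v^2 + 12*v) dv.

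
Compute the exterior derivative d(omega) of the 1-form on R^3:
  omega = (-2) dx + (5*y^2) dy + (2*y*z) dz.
d(omega) = (2*z) dy ∧ dz

For a 1-form omega = sum_i f_i dx_i, the exterior derivative is
  d(omega) = sum_{i < j} (∂f_j/∂x_i - ∂f_i/∂x_j) dx_i ∧ dx_j.
  coefficient of dy ∧ dz: ∂f_3/∂y - ∂f_2/∂z = ∂(2*y*z)/∂y - ∂(5*y^2)/∂z = 2*z
Assembling: d(omega) = (2*z) dy ∧ dz.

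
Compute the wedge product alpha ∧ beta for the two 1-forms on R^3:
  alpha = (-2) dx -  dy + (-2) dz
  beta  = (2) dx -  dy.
alpha ∧ beta = (4) dx ∧ dy + (4) dx ∧ dz + (-2) dy ∧ dz

Distribute the wedge, using dx_i ∧ dx_j = -dx_j ∧ dx_i and dx_i ∧ dx_i = 0. For each pair (i, j) with i < j, the coefficient of dx_i ∧ dx_j in alpha ∧ beta is (alpha_i * beta_j - alpha_j * beta_i). Collecting: alpha ∧ beta = (4) dx ∧ dy + (4) dx ∧ dz + (-2) dy ∧ dz.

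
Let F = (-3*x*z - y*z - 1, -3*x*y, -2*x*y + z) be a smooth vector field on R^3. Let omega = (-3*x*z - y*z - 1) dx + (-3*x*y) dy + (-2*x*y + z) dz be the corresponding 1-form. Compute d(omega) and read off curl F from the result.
d(omega) = (-2*x) dy ∧ dz + (-3*x + y) dz ∧ dx + (-3*y + z) dx ∧ dy; curl F = (-2*x, -3*x + y, -3*y + z)

d omega = sum_{i<j} (∂f_j/∂x_i - ∂f_i/∂x_j) dx_i ∧ dx_j. Under the identification (dy ∧ dz, dz ∧ dx, dx ∧ dy) ↔ (e_x, e_y, e_z), the coefficients are exactly the components of curl F. Compute:
  ∂R/∂y - ∂Q/∂z = (-2*x) - (0) = -2*x
  ∂P/∂z - ∂R/∂x = (-3*x - y) - (-2*y) = -3*x + y
  ∂Q/∂x - ∂P/∂y = (-3*y) - (-z) = -3*y + z.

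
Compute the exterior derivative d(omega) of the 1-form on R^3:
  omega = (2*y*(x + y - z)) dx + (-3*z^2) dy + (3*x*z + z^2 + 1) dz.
d(omega) = (-2*x - 4*y + 2*z) dx ∧ dy + (2*y + 3*z) dx ∧ dz + (6*z) dy ∧ dz

For a 1-form omega = sum_i f_i dx_i, the exterior derivative is
  d(omega) = sum_{i < j} (∂f_j/∂x_i - ∂f_i/∂x_j) dx_i ∧ dx_j.
  coefficient of dx ∧ dy: ∂f_2/∂x - ∂f_1/∂y = ∂(-3*z^2)/∂x - ∂(2*y*(x + y - z))/∂y = -2*x - 4*y + 2*z
  coefficient of dx ∧ dz: ∂f_3/∂x - ∂f_1/∂z = ∂(3*x*z + z^2 + 1)/∂x - ∂(2*y*(x + y - z))/∂z = 2*y + 3*z
  coefficient of dy ∧ dz: ∂f_3/∂y - ∂f_2/∂z = ∂(3*x*z + z^2 + 1)/∂y - ∂(-3*z^2)/∂z = 6*z
Assembling: d(omega) = (-2*x - 4*y + 2*z) dx ∧ dy + (2*y + 3*z) dx ∧ dz + (6*z) dy ∧ dz.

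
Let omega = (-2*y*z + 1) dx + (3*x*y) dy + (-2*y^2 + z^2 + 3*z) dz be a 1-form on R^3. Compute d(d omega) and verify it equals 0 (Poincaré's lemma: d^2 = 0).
d(d omega) = 0

Step 1: d omega = sum_{i<j} (∂f_j/∂x_i - ∂f_i/∂x_j) dx_i ∧ dx_j:
  coeff of dx ∧ dy: 3*y + 2*z
  coeff of dx ∧ dz: 2*y
  coeff of dy ∧ dz: -4*y
Step 2: Apply d again to each 2-form coefficient. The only possible 3-form in R^3 is dx ∧ dy ∧ dz, with coefficient
  ∂(coeff of dy∧dz)/∂x - ∂(coeff of dx∧dz)/∂y + ∂(coeff of dx∧dy)/∂z
  = ∂/∂x (-4*y) - ∂/∂y (2*y) + ∂/∂z (3*y + 2*z).
Each of these terms simplifies to sums of mixed partials that cancel in pairs. The result is 0 (by equality of mixed partials for smooth functions — Schwarz / Clairaut).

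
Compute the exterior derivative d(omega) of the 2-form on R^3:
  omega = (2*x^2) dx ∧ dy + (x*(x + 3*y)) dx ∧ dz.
d(omega) = (-3*x) dx ∧ dy ∧ dz

For a 2-form omega = sum_{i<j} g_{ij} dx_i ∧ dx_j, the exterior derivative is
  d(omega) = sum_{i<j} d(g_{ij}) ∧ dx_i ∧ dx_j = sum_{i<j, k} (∂g_{ij}/∂x_k) dx_k ∧ dx_i ∧ dx_j.
Expand each term, using dx_k ∧ dx_i ∧ dx_j = sgn(permutation) dx_{(a)} ∧ dx_{(b)} ∧ dx_{(c)} with (a < b < c) sorted:
  d(x*(x + 3*y)) includes (∂/∂y)(x*(x + 3*y)) dy = (3*x) dy, which multiplied by dx ∧ dz gives (-3*x) dx ∧ dy ∧ dz
Collecting like 3-forms: d(omega) = (-3*x) dx ∧ dy ∧ dz.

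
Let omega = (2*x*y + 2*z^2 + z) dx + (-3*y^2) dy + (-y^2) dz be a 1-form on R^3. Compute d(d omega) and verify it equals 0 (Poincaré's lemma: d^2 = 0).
d(d omega) = 0

Step 1: d omega = sum_{i<j} (∂f_j/∂x_i - ∂f_i/∂x_j) dx_i ∧ dx_j:
  coeff of dx ∧ dy: -2*x
  coeff of dx ∧ dz: -4*z - 1
  coeff of dy ∧ dz: -2*y
Step 2: Apply d again to each 2-form coefficient. The only possible 3-form in R^3 is dx ∧ dy ∧ dz, with coefficient
  ∂(coeff of dy∧dz)/∂x - ∂(coeff of dx∧dz)/∂y + ∂(coeff of dx∧dy)/∂z
  = ∂/∂x (-2*y) - ∂/∂y (-4*z - 1) + ∂/∂z (-2*x).
Each of these terms simplifies to sums of mixed partials that cancel in pairs. The result is 0 (by equality of mixed partials for smooth functions — Schwarz / Clairaut).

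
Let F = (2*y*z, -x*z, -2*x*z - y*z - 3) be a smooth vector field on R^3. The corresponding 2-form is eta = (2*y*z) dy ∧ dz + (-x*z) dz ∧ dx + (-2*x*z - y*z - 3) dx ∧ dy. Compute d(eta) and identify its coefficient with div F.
d(eta) = (-2*x - y) dx ∧ dy ∧ dz; div F = -2*x - y

For a 2-form in R^3 of the form above, applying d gives a 3-form with coefficient ∂P/∂x + ∂Q/∂y + ∂R/∂z:
  ∂P/∂x = 0
  ∂Q/∂y = 0
  ∂R/∂z = -2*x - y
Sum = -2*x - y, which is exactly div F.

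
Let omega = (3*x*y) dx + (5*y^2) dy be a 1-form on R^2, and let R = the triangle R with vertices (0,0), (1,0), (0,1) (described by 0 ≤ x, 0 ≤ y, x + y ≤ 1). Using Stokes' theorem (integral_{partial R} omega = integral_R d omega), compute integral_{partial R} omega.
integral_(partial R) omega = -1/2

Stokes: integral_partial_R omega = integral_R d omega with d omega = (∂Q/∂x - ∂P/∂y) dx ∧ dy.
  ∂Q/∂x = 0
  ∂P/∂y = 3*x
  integrand = ∂Q/∂x - ∂P/∂y = -3*x.
Integrating over R: integral_0^1 integral_0^{1-x} (-3*x) dy dx = -1/2.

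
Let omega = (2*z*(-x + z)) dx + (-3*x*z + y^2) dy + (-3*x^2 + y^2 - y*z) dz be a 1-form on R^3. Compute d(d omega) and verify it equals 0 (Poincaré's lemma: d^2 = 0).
d(d omega) = 0

Step 1: d omega = sum_{i<j} (∂f_j/∂x_i - ∂f_i/∂x_j) dx_i ∧ dx_j:
  coeff of dx ∧ dy: -3*z
  coeff of dx ∧ dz: -4*x - 4*z
  coeff of dy ∧ dz: 3*x + 2*y - z
Step 2: Apply d again to each 2-form coefficient. The only possible 3-form in R^3 is dx ∧ dy ∧ dz, with coefficient
  ∂(coeff of dy∧dz)/∂x - ∂(coeff of dx∧dz)/∂y + ∂(coeff of dx∧dy)/∂z
  = ∂/∂x (3*x + 2*y - z) - ∂/∂y (-4*x - 4*z) + ∂/∂z (-3*z).
Each of these terms simplifies to sums of mixed partials that cancel in pairs. The result is 0 (by equality of mixed partials for smooth functions — Schwarz / Clairaut).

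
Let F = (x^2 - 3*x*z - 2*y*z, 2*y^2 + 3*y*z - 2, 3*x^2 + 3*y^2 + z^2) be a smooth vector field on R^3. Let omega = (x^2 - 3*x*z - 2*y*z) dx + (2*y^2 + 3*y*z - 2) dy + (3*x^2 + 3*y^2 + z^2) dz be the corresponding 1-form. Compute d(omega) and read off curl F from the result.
d(omega) = (3*y) dy ∧ dz + (-9*x - 2*y) dz ∧ dx + (2*z) dx ∧ dy; curl F = (3*y, -9*x - 2*y, 2*z)

d omega = sum_{i<j} (∂f_j/∂x_i - ∂f_i/∂x_j) dx_i ∧ dx_j. Under the identification (dy ∧ dz, dz ∧ dx, dx ∧ dy) ↔ (e_x, e_y, e_z), the coefficients are exactly the components of curl F. Compute:
  ∂R/∂y - ∂Q/∂z = (6*y) - (3*y) = 3*y
  ∂P/∂z - ∂R/∂x = (-3*x - 2*y) - (6*x) = -9*x - 2*y
  ∂Q/∂x - ∂P/∂y = (0) - (-2*z) = 2*z.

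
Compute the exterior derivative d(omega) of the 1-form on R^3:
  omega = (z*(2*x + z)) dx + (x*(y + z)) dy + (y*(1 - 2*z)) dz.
d(omega) = (y + z) dx ∧ dy + (-2*x - 2*z) dx ∧ dz + (-x - 2*z + 1) dy ∧ dz

For a 1-form omega = sum_i f_i dx_i, the exterior derivative is
  d(omega) = sum_{i < j} (∂f_j/∂x_i - ∂f_i/∂x_j) dx_i ∧ dx_j.
  coefficient of dx ∧ dy: ∂f_2/∂x - ∂f_1/∂y = ∂(x*(y + z))/∂x - ∂(z*(2*x + z))/∂y = y + z
  coefficient of dx ∧ dz: ∂f_3/∂x - ∂f_1/∂z = ∂(y*(1 - 2*z))/∂x - ∂(z*(2*x + z))/∂z = -2*x - 2*z
  coefficient of dy ∧ dz: ∂f_3/∂y - ∂f_2/∂z = ∂(y*(1 - 2*z))/∂y - ∂(x*(y + z))/∂z = -x - 2*z + 1
Assembling: d(omega) = (y + z) dx ∧ dy + (-2*x - 2*z) dx ∧ dz + (-x - 2*z + 1) dy ∧ dz.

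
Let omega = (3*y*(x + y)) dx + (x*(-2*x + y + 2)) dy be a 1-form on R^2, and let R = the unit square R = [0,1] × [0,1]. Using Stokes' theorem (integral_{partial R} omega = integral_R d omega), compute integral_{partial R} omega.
integral_(partial R) omega = -4

Stokes: integral_partial_R omega = integral_R d omega with d omega = (∂Q/∂x - ∂P/∂y) dx ∧ dy.
  ∂Q/∂x = -4*x + y + 2
  ∂P/∂y = 3*x + 6*y
  integrand = ∂Q/∂x - ∂P/∂y = -7*x - 5*y + 2.
Integrating over R: integral_0^1 integral_0^1 (-7*x - 5*y + 2) dx dy = -4.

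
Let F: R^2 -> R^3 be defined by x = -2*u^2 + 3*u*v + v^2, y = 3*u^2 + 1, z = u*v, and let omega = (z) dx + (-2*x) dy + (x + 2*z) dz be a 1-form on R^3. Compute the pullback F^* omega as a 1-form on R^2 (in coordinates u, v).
F^* omega = (24*u^3 - 42*u^2*v - 4*u*v^2 + v^3) du + (u*(-2*u^2 + 8*u*v + 3*v^2)) dv

Using F^*(f dg) = (f ∘ F) d(g ∘ F), substitute each coordinate x_i by F_i(u, v) in f_i, and replace dx_i by d F_i = (∂F_i/∂u) du + (∂F_i/∂v) dv.
  For the x component: f_1(F) = u*v; d F_1 = (-4*u + 3*v) du + (3*u + 2*v) dv
  For the y component: f_2(F) = 4*u^2 - 6*u*v - 2*v^2; d F_2 = (6*u) du + (0) dv
  For the z component: f_3(F) = -2*u^2 + 5*u*v + v^2; d F_3 = (v) du + (u) dv
Combining and collecting du, dv coefficients:
  coeff of du: 24*u^3 - 42*u^2*v - 4*u*v^2 + v^3
  coeff of dv: u*(-2*u^2 + 8*u*v + 3*v^2)
F^* omega = (24*u^3 - 42*u^2*v - 4*u*v^2 + v^3) du + (u*(-2*u^2 + 8*u*v + 3*v^2)) dv.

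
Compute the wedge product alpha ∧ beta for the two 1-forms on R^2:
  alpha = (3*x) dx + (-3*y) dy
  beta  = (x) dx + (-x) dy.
alpha ∧ beta = (3*x*(-x + y)) dx ∧ dy

Distribute the wedge, using dx_i ∧ dx_j = -dx_j ∧ dx_i and dx_i ∧ dx_i = 0. For each pair (i, j) with i < j, the coefficient of dx_i ∧ dx_j in alpha ∧ beta is (alpha_i * beta_j - alpha_j * beta_i). Collecting: alpha ∧ beta = (3*x*(-x + y)) dx ∧ dy.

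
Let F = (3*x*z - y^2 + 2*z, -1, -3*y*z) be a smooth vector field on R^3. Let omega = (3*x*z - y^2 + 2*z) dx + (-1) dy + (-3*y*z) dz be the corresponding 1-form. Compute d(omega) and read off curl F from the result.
d(omega) = (-3*z) dy ∧ dz + (3*x + 2) dz ∧ dx + (2*y) dx ∧ dy; curl F = (-3*z, 3*x + 2, 2*y)

d omega = sum_{i<j} (∂f_j/∂x_i - ∂f_i/∂x_j) dx_i ∧ dx_j. Under the identification (dy ∧ dz, dz ∧ dx, dx ∧ dy) ↔ (e_x, e_y, e_z), the coefficients are exactly the components of curl F. Compute:
  ∂R/∂y - ∂Q/∂z = (-3*z) - (0) = -3*z
  ∂P/∂z - ∂R/∂x = (3*x + 2) - (0) = 3*x + 2
  ∂Q/∂x - ∂P/∂y = (0) - (-2*y) = 2*y.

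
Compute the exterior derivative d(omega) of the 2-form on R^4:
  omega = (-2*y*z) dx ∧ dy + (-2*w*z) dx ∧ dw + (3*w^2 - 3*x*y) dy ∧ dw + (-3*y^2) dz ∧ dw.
d(omega) = (-2*y) dx ∧ dy ∧ dz + (2*w) dx ∧ dz ∧ dw + (-3*y) dx ∧ dy ∧ dw + (-6*y) dy ∧ dz ∧ dw

For a 2-form omega = sum_{i<j} g_{ij} dx_i ∧ dx_j, the exterior derivative is
  d(omega) = sum_{i<j} d(g_{ij}) ∧ dx_i ∧ dx_j = sum_{i<j, k} (∂g_{ij}/∂x_k) dx_k ∧ dx_i ∧ dx_j.
Expand each term, using dx_k ∧ dx_i ∧ dx_j = sgn(permutation) dx_{(a)} ∧ dx_{(b)} ∧ dx_{(c)} with (a < b < c) sorted:
  d(-2*y*z) includes (∂/∂z)(-2*y*z) dz = (-2*y) dz, which multiplied by dx ∧ dy gives (-2*y) dx ∧ dy ∧ dz
  d(-2*w*z) includes (∂/∂z)(-2*w*z) dz = (-2*w) dz, which multiplied by dx ∧ dw gives (2*w) dx ∧ dz ∧ dw
  d(3*w^2 - 3*x*y) includes (∂/∂x)(3*w^2 - 3*x*y) dx = (-3*y) dx, which multiplied by dy ∧ dw gives (-3*y) dx ∧ dy ∧ dw
  d(-3*y^2) includes (∂/∂y)(-3*y^2) dy = (-6*y) dy, which multiplied by dz ∧ dw gives (-6*y) dy ∧ dz ∧ dw
Collecting like 3-forms: d(omega) = (-2*y) dx ∧ dy ∧ dz + (2*w) dx ∧ dz ∧ dw + (-3*y) dx ∧ dy ∧ dw + (-6*y) dy ∧ dz ∧ dw.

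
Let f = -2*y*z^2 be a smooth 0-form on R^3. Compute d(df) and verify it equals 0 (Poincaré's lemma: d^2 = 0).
d(df) = 0

Step 1: df = sum_i (∂f/∂x_i) dx_i = (0) dx + (-2*z^2) dy + (-4*y*z) dz.
Step 2: Apply d again. Using the 1-form formula, the coefficient of dx ∧ dy in d(df) is ∂^2 f/∂x ∂y - ∂^2 f/∂y ∂x = (0) - (0) = 0 (equality of mixed partials for smooth f).
Similarly for dx ∧ dz and dy ∧ dz — all coefficients vanish. So d(df) = 0.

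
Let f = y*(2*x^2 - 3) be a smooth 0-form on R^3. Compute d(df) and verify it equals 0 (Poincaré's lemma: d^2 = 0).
d(df) = 0

Step 1: df = sum_i (∂f/∂x_i) dx_i = (4*x*y) dx + (2*x^2 - 3) dy + (0) dz.
Step 2: Apply d again. Using the 1-form formula, the coefficient of dx ∧ dy in d(df) is ∂^2 f/∂x ∂y - ∂^2 f/∂y ∂x = (4*x) - (4*x) = 0 (equality of mixed partials for smooth f).
Similarly for dx ∧ dz and dy ∧ dz — all coefficients vanish. So d(df) = 0.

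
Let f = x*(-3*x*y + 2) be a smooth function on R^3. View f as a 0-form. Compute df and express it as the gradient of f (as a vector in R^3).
df = (-6*x*y + 2) dx + (-3*x^2) dy + (0) dz; grad f = (-6*x*y + 2, -3*x^2, 0)

For a 0-form f, d f = (∂f/∂x) dx + (∂f/∂y) dy + (∂f/∂z) dz. The components of the vector representation are exactly the entries of grad f in Cartesian coordinates:
  ∂f/∂x = -6*x*y + 2
  ∂f/∂y = -3*x^2
  ∂f/∂z = 0.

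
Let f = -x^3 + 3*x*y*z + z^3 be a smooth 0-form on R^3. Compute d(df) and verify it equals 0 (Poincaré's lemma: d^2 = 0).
d(df) = 0

Step 1: df = sum_i (∂f/∂x_i) dx_i = (-3*x^2 + 3*y*z) dx + (3*x*z) dy + (3*x*y + 3*z^2) dz.
Step 2: Apply d again. Using the 1-form formula, the coefficient of dx ∧ dy in d(df) is ∂^2 f/∂x ∂y - ∂^2 f/∂y ∂x = (3*z) - (3*z) = 0 (equality of mixed partials for smooth f).
Similarly for dx ∧ dz and dy ∧ dz — all coefficients vanish. So d(df) = 0.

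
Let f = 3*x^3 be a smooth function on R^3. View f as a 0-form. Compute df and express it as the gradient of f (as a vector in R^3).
df = (9*x^2) dx + (0) dy + (0) dz; grad f = (9*x^2, 0, 0)

For a 0-form f, d f = (∂f/∂x) dx + (∂f/∂y) dy + (∂f/∂z) dz. The components of the vector representation are exactly the entries of grad f in Cartesian coordinates:
  ∂f/∂x = 9*x^2
  ∂f/∂y = 0
  ∂f/∂z = 0.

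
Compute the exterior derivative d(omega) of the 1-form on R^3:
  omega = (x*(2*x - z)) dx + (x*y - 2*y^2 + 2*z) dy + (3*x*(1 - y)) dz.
d(omega) = (y) dx ∧ dy + (x - 3*y + 3) dx ∧ dz + (-3*x - 2) dy ∧ dz

For a 1-form omega = sum_i f_i dx_i, the exterior derivative is
  d(omega) = sum_{i < j} (∂f_j/∂x_i - ∂f_i/∂x_j) dx_i ∧ dx_j.
  coefficient of dx ∧ dy: ∂f_2/∂x - ∂f_1/∂y = ∂(x*y - 2*y^2 + 2*z)/∂x - ∂(x*(2*x - z))/∂y = y
  coefficient of dx ∧ dz: ∂f_3/∂x - ∂f_1/∂z = ∂(3*x*(1 - y))/∂x - ∂(x*(2*x - z))/∂z = x - 3*y + 3
  coefficient of dy ∧ dz: ∂f_3/∂y - ∂f_2/∂z = ∂(3*x*(1 - y))/∂y - ∂(x*y - 2*y^2 + 2*z)/∂z = -3*x - 2
Assembling: d(omega) = (y) dx ∧ dy + (x - 3*y + 3) dx ∧ dz + (-3*x - 2) dy ∧ dz.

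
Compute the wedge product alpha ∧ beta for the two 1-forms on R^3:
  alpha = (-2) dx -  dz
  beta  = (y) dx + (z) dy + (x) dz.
alpha ∧ beta = (-2*z) dx ∧ dy + (-2*x + y) dx ∧ dz + (z) dy ∧ dz

Distribute the wedge, using dx_i ∧ dx_j = -dx_j ∧ dx_i and dx_i ∧ dx_i = 0. For each pair (i, j) with i < j, the coefficient of dx_i ∧ dx_j in alpha ∧ beta is (alpha_i * beta_j - alpha_j * beta_i). Collecting: alpha ∧ beta = (-2*z) dx ∧ dy + (-2*x + y) dx ∧ dz + (z) dy ∧ dz.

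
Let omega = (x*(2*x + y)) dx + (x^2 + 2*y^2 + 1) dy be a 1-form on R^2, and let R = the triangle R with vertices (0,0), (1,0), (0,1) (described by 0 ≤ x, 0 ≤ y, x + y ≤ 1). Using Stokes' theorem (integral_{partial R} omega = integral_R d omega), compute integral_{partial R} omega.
integral_(partial R) omega = 1/6

Stokes: integral_partial_R omega = integral_R d omega with d omega = (∂Q/∂x - ∂P/∂y) dx ∧ dy.
  ∂Q/∂x = 2*x
  ∂P/∂y = x
  integrand = ∂Q/∂x - ∂P/∂y = x.
Integrating over R: integral_0^1 integral_0^{1-x} (x) dy dx = 1/6.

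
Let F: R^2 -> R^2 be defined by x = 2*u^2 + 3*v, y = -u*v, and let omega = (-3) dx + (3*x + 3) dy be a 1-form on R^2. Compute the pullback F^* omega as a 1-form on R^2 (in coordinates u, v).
F^* omega = (-6*u^2*v - 12*u - 9*v^2 - 3*v) du + (-6*u^3 - 9*u*v - 3*u - 9) dv

Using F^*(f dg) = (f ∘ F) d(g ∘ F), substitute each coordinate x_i by F_i(u, v) in f_i, and replace dx_i by d F_i = (∂F_i/∂u) du + (∂F_i/∂v) dv.
  For the x component: f_1(F) = -3; d F_1 = (4*u) du + (3) dv
  For the y component: f_2(F) = 6*u^2 + 9*v + 3; d F_2 = (-v) du + (-u) dv
Combining and collecting du, dv coefficients:
  coeff of du: -6*u^2*v - 12*u - 9*v^2 - 3*v
  coeff of dv: -6*u^3 - 9*u*v - 3*u - 9
F^* omega = (-6*u^2*v - 12*u - 9*v^2 - 3*v) du + (-6*u^3 - 9*u*v - 3*u - 9) dv.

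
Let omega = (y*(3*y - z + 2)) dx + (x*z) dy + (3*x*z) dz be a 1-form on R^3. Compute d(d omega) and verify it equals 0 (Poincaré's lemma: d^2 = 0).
d(d omega) = 0

Step 1: d omega = sum_{i<j} (∂f_j/∂x_i - ∂f_i/∂x_j) dx_i ∧ dx_j:
  coeff of dx ∧ dy: -6*y + 2*z - 2
  coeff of dx ∧ dz: y + 3*z
  coeff of dy ∧ dz: -x
Step 2: Apply d again to each 2-form coefficient. The only possible 3-form in R^3 is dx ∧ dy ∧ dz, with coefficient
  ∂(coeff of dy∧dz)/∂x - ∂(coeff of dx∧dz)/∂y + ∂(coeff of dx∧dy)/∂z
  = ∂/∂x (-x) - ∂/∂y (y + 3*z) + ∂/∂z (-6*y + 2*z - 2).
Each of these terms simplifies to sums of mixed partials that cancel in pairs. The result is 0 (by equality of mixed partials for smooth functions — Schwarz / Clairaut).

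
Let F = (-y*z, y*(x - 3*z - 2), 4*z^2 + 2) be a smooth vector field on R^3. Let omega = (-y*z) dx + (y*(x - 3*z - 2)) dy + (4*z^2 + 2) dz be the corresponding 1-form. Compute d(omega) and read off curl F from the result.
d(omega) = (3*y) dy ∧ dz + (-y) dz ∧ dx + (y + z) dx ∧ dy; curl F = (3*y, -y, y + z)

d omega = sum_{i<j} (∂f_j/∂x_i - ∂f_i/∂x_j) dx_i ∧ dx_j. Under the identification (dy ∧ dz, dz ∧ dx, dx ∧ dy) ↔ (e_x, e_y, e_z), the coefficients are exactly the components of curl F. Compute:
  ∂R/∂y - ∂Q/∂z = (0) - (-3*y) = 3*y
  ∂P/∂z - ∂R/∂x = (-y) - (0) = -y
  ∂Q/∂x - ∂P/∂y = (y) - (-z) = y + z.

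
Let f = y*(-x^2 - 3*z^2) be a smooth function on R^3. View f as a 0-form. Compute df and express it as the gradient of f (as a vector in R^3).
df = (-2*x*y) dx + (-x^2 - 3*z^2) dy + (-6*y*z) dz; grad f = (-2*x*y, -x^2 - 3*z^2, -6*y*z)

For a 0-form f, d f = (∂f/∂x) dx + (∂f/∂y) dy + (∂f/∂z) dz. The components of the vector representation are exactly the entries of grad f in Cartesian coordinates:
  ∂f/∂x = -2*x*y
  ∂f/∂y = -x^2 - 3*z^2
  ∂f/∂z = -6*y*z.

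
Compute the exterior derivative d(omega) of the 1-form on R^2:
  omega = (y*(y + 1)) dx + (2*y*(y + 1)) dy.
d(omega) = (-2*y - 1) dx ∧ dy

For a 1-form omega = sum_i f_i dx_i, the exterior derivative is
  d(omega) = sum_{i < j} (∂f_j/∂x_i - ∂f_i/∂x_j) dx_i ∧ dx_j.
  coefficient of dx ∧ dy: ∂f_2/∂x - ∂f_1/∂y = ∂(2*y*(y + 1))/∂x - ∂(y*(y + 1))/∂y = -2*y - 1
Assembling: d(omega) = (-2*y - 1) dx ∧ dy.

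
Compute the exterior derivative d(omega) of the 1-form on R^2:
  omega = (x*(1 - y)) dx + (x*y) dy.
d(omega) = (x + y) dx ∧ dy

For a 1-form omega = sum_i f_i dx_i, the exterior derivative is
  d(omega) = sum_{i < j} (∂f_j/∂x_i - ∂f_i/∂x_j) dx_i ∧ dx_j.
  coefficient of dx ∧ dy: ∂f_2/∂x - ∂f_1/∂y = ∂(x*y)/∂x - ∂(x*(1 - y))/∂y = x + y
Assembling: d(omega) = (x + y) dx ∧ dy.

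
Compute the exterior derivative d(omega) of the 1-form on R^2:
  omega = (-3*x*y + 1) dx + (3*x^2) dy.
d(omega) = (9*x) dx ∧ dy

For a 1-form omega = sum_i f_i dx_i, the exterior derivative is
  d(omega) = sum_{i < j} (∂f_j/∂x_i - ∂f_i/∂x_j) dx_i ∧ dx_j.
  coefficient of dx ∧ dy: ∂f_2/∂x - ∂f_1/∂y = ∂(3*x^2)/∂x - ∂(-3*x*y + 1)/∂y = 9*x
Assembling: d(omega) = (9*x) dx ∧ dy.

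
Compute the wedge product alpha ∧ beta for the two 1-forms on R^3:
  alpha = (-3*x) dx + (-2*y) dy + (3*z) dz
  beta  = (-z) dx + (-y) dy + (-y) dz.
alpha ∧ beta = (y*(3*x - 2*z)) dx ∧ dy + (3*x*y + 3*z^2) dx ∧ dz + (y*(2*y + 3*z)) dy ∧ dz

Distribute the wedge, using dx_i ∧ dx_j = -dx_j ∧ dx_i and dx_i ∧ dx_i = 0. For each pair (i, j) with i < j, the coefficient of dx_i ∧ dx_j in alpha ∧ beta is (alpha_i * beta_j - alpha_j * beta_i). Collecting: alpha ∧ beta = (y*(3*x - 2*z)) dx ∧ dy + (3*x*y + 3*z^2) dx ∧ dz + (y*(2*y + 3*z)) dy ∧ dz.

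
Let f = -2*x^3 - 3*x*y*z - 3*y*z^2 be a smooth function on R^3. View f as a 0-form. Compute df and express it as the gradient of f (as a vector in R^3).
df = (-6*x^2 - 3*y*z) dx + (3*z*(-x - z)) dy + (3*y*(-x - 2*z)) dz; grad f = (-6*x^2 - 3*y*z, 3*z*(-x - z), 3*y*(-x - 2*z))

For a 0-form f, d f = (∂f/∂x) dx + (∂f/∂y) dy + (∂f/∂z) dz. The components of the vector representation are exactly the entries of grad f in Cartesian coordinates:
  ∂f/∂x = -6*x^2 - 3*y*z
  ∂f/∂y = 3*z*(-x - z)
  ∂f/∂z = 3*y*(-x - 2*z).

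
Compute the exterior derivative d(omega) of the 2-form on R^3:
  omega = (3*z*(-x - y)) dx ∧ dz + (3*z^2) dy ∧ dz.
d(omega) = (3*z) dx ∧ dy ∧ dz

For a 2-form omega = sum_{i<j} g_{ij} dx_i ∧ dx_j, the exterior derivative is
  d(omega) = sum_{i<j} d(g_{ij}) ∧ dx_i ∧ dx_j = sum_{i<j, k} (∂g_{ij}/∂x_k) dx_k ∧ dx_i ∧ dx_j.
Expand each term, using dx_k ∧ dx_i ∧ dx_j = sgn(permutation) dx_{(a)} ∧ dx_{(b)} ∧ dx_{(c)} with (a < b < c) sorted:
  d(3*z*(-x - y)) includes (∂/∂y)(3*z*(-x - y)) dy = (-3*z) dy, which multiplied by dx ∧ dz gives (3*z) dx ∧ dy ∧ dz
Collecting like 3-forms: d(omega) = (3*z) dx ∧ dy ∧ dz.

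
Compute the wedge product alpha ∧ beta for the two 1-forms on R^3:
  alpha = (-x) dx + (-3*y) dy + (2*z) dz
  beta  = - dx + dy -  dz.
alpha ∧ beta = (-x - 3*y) dx ∧ dy + (x + 2*z) dx ∧ dz + (3*y - 2*z) dy ∧ dz

Distribute the wedge, using dx_i ∧ dx_j = -dx_j ∧ dx_i and dx_i ∧ dx_i = 0. For each pair (i, j) with i < j, the coefficient of dx_i ∧ dx_j in alpha ∧ beta is (alpha_i * beta_j - alpha_j * beta_i). Collecting: alpha ∧ beta = (-x - 3*y) dx ∧ dy + (x + 2*z) dx ∧ dz + (3*y - 2*z) dy ∧ dz.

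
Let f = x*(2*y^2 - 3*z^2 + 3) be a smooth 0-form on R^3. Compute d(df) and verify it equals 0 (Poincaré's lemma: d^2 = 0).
d(df) = 0

Step 1: df = sum_i (∂f/∂x_i) dx_i = (2*y^2 - 3*z^2 + 3) dx + (4*x*y) dy + (-6*x*z) dz.
Step 2: Apply d again. Using the 1-form formula, the coefficient of dx ∧ dy in d(df) is ∂^2 f/∂x ∂y - ∂^2 f/∂y ∂x = (4*y) - (4*y) = 0 (equality of mixed partials for smooth f).
Similarly for dx ∧ dz and dy ∧ dz — all coefficients vanish. So d(df) = 0.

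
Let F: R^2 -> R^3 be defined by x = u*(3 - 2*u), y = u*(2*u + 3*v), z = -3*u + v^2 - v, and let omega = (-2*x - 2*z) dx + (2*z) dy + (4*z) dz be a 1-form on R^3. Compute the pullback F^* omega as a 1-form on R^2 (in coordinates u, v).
F^* omega = (-16*u^3 - 12*u^2 + 16*u*v^2 - 34*u*v + 36*u + 6*v^3 - 24*v^2 + 18*v) du + (-18*u^2 + 6*u*v^2 - 30*u*v + 12*u + 8*v^3 - 12*v^2 + 4*v) dv

Using F^*(f dg) = (f ∘ F) d(g ∘ F), substitute each coordinate x_i by F_i(u, v) in f_i, and replace dx_i by d F_i = (∂F_i/∂u) du + (∂F_i/∂v) dv.
  For the x component: f_1(F) = 4*u^2 - 2*v^2 + 2*v; d F_1 = (3 - 4*u) du + (0) dv
  For the y component: f_2(F) = -6*u + 2*v^2 - 2*v; d F_2 = (4*u + 3*v) du + (3*u) dv
  For the z component: f_3(F) = -12*u + 4*v^2 - 4*v; d F_3 = (-3) du + (2*v - 1) dv
Combining and collecting du, dv coefficients:
  coeff of du: -16*u^3 - 12*u^2 + 16*u*v^2 - 34*u*v + 36*u + 6*v^3 - 24*v^2 + 18*v
  coeff of dv: -18*u^2 + 6*u*v^2 - 30*u*v + 12*u + 8*v^3 - 12*v^2 + 4*v
F^* omega = (-16*u^3 - 12*u^2 + 16*u*v^2 - 34*u*v + 36*u + 6*v^3 - 24*v^2 + 18*v) du + (-18*u^2 + 6*u*v^2 - 30*u*v + 12*u + 8*v^3 - 12*v^2 + 4*v) dv.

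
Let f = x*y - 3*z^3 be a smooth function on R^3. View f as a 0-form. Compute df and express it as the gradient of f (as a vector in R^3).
df = (y) dx + (x) dy + (-9*z^2) dz; grad f = (y, x, -9*z^2)

For a 0-form f, d f = (∂f/∂x) dx + (∂f/∂y) dy + (∂f/∂z) dz. The components of the vector representation are exactly the entries of grad f in Cartesian coordinates:
  ∂f/∂x = y
  ∂f/∂y = x
  ∂f/∂z = -9*z^2.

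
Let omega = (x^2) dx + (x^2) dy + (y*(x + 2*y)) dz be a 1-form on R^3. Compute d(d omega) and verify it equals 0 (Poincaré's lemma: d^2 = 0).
d(d omega) = 0

Step 1: d omega = sum_{i<j} (∂f_j/∂x_i - ∂f_i/∂x_j) dx_i ∧ dx_j:
  coeff of dx ∧ dy: 2*x
  coeff of dx ∧ dz: y
  coeff of dy ∧ dz: x + 4*y
Step 2: Apply d again to each 2-form coefficient. The only possible 3-form in R^3 is dx ∧ dy ∧ dz, with coefficient
  ∂(coeff of dy∧dz)/∂x - ∂(coeff of dx∧dz)/∂y + ∂(coeff of dx∧dy)/∂z
  = ∂/∂x (x + 4*y) - ∂/∂y (y) + ∂/∂z (2*x).
Each of these terms simplifies to sums of mixed partials that cancel in pairs. The result is 0 (by equality of mixed partials for smooth functions — Schwarz / Clairaut).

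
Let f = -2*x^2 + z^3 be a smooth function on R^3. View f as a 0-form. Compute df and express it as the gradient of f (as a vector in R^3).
df = (-4*x) dx + (0) dy + (3*z^2) dz; grad f = (-4*x, 0, 3*z^2)

For a 0-form f, d f = (∂f/∂x) dx + (∂f/∂y) dy + (∂f/∂z) dz. The components of the vector representation are exactly the entries of grad f in Cartesian coordinates:
  ∂f/∂x = -4*x
  ∂f/∂y = 0
  ∂f/∂z = 3*z^2.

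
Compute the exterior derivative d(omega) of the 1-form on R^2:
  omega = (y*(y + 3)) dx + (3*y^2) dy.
d(omega) = (-2*y - 3) dx ∧ dy

For a 1-form omega = sum_i f_i dx_i, the exterior derivative is
  d(omega) = sum_{i < j} (∂f_j/∂x_i - ∂f_i/∂x_j) dx_i ∧ dx_j.
  coefficient of dx ∧ dy: ∂f_2/∂x - ∂f_1/∂y = ∂(3*y^2)/∂x - ∂(y*(y + 3))/∂y = -2*y - 3
Assembling: d(omega) = (-2*y - 3) dx ∧ dy.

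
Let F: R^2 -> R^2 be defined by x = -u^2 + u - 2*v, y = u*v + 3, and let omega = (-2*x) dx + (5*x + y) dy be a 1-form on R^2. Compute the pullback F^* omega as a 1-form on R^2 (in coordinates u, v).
F^* omega = (-4*u^3 - 5*u^2*v + 6*u^2 + u*v^2 - 3*u*v - 2*u - 10*v^2 + 7*v) du + (-5*u^3 + u^2*v + u^2 - 10*u*v + 7*u - 8*v) dv

Using F^*(f dg) = (f ∘ F) d(g ∘ F), substitute each coordinate x_i by F_i(u, v) in f_i, and replace dx_i by d F_i = (∂F_i/∂u) du + (∂F_i/∂v) dv.
  For the x component: f_1(F) = 2*u^2 - 2*u + 4*v; d F_1 = (1 - 2*u) du + (-2) dv
  For the y component: f_2(F) = -5*u^2 + u*v + 5*u - 10*v + 3; d F_2 = (v) du + (u) dv
Combining and collecting du, dv coefficients:
  coeff of du: -4*u^3 - 5*u^2*v + 6*u^2 + u*v^2 - 3*u*v - 2*u - 10*v^2 + 7*v
  coeff of dv: -5*u^3 + u^2*v + u^2 - 10*u*v + 7*u - 8*v
F^* omega = (-4*u^3 - 5*u^2*v + 6*u^2 + u*v^2 - 3*u*v - 2*u - 10*v^2 + 7*v) du + (-5*u^3 + u^2*v + u^2 - 10*u*v + 7*u - 8*v) dv.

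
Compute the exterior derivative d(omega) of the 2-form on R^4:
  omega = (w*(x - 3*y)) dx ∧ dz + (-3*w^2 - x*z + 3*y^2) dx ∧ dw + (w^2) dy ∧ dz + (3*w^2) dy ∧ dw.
d(omega) = (3*w) dx ∧ dy ∧ dz + (2*x - 3*y) dx ∧ dz ∧ dw + (-6*y) dx ∧ dy ∧ dw + (2*w) dy ∧ dz ∧ dw

For a 2-form omega = sum_{i<j} g_{ij} dx_i ∧ dx_j, the exterior derivative is
  d(omega) = sum_{i<j} d(g_{ij}) ∧ dx_i ∧ dx_j = sum_{i<j, k} (∂g_{ij}/∂x_k) dx_k ∧ dx_i ∧ dx_j.
Expand each term, using dx_k ∧ dx_i ∧ dx_j = sgn(permutation) dx_{(a)} ∧ dx_{(b)} ∧ dx_{(c)} with (a < b < c) sorted:
  d(w*(x - 3*y)) includes (∂/∂y)(w*(x - 3*y)) dy = (-3*w) dy, which multiplied by dx ∧ dz gives (3*w) dx ∧ dy ∧ dz
  d(w*(x - 3*y)) includes (∂/∂w)(w*(x - 3*y)) dw = (x - 3*y) dw, which multiplied by dx ∧ dz gives (x - 3*y) dx ∧ dz ∧ dw
  d(-3*w^2 - x*z + 3*y^2) includes (∂/∂y)(-3*w^2 - x*z + 3*y^2) dy = (6*y) dy, which multiplied by dx ∧ dw gives (-6*y) dx ∧ dy ∧ dw
  d(-3*w^2 - x*z + 3*y^2) includes (∂/∂z)(-3*w^2 - x*z + 3*y^2) dz = (-x) dz, which multiplied by dx ∧ dw gives (x) dx ∧ dz ∧ dw
  d(w^2) includes (∂/∂w)(w^2) dw = (2*w) dw, which multiplied by dy ∧ dz gives (2*w) dy ∧ dz ∧ dw
Collecting like 3-forms: d(omega) = (3*w) dx ∧ dy ∧ dz + (2*x - 3*y) dx ∧ dz ∧ dw + (-6*y) dx ∧ dy ∧ dw + (2*w) dy ∧ dz ∧ dw.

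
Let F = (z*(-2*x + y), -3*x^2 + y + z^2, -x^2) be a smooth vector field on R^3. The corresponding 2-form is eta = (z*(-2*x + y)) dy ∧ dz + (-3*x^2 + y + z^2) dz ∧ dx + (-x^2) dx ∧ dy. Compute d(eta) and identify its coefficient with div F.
d(eta) = (1 - 2*z) dx ∧ dy ∧ dz; div F = 1 - 2*z

For a 2-form in R^3 of the form above, applying d gives a 3-form with coefficient ∂P/∂x + ∂Q/∂y + ∂R/∂z:
  ∂P/∂x = -2*z
  ∂Q/∂y = 1
  ∂R/∂z = 0
Sum = 1 - 2*z, which is exactly div F.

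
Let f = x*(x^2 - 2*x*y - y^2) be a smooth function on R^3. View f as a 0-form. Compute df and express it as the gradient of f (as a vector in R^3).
df = (3*x^2 - 4*x*y - y^2) dx + (2*x*(-x - y)) dy + (0) dz; grad f = (3*x^2 - 4*x*y - y^2, 2*x*(-x - y), 0)

For a 0-form f, d f = (∂f/∂x) dx + (∂f/∂y) dy + (∂f/∂z) dz. The components of the vector representation are exactly the entries of grad f in Cartesian coordinates:
  ∂f/∂x = 3*x^2 - 4*x*y - y^2
  ∂f/∂y = 2*x*(-x - y)
  ∂f/∂z = 0.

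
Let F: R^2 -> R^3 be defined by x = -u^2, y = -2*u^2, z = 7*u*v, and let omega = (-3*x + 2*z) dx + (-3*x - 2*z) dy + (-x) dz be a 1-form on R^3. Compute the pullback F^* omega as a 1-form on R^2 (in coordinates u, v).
F^* omega = (u^2*(-18*u + 35*v)) du + (7*u^3) dv

Using F^*(f dg) = (f ∘ F) d(g ∘ F), substitute each coordinate x_i by F_i(u, v) in f_i, and replace dx_i by d F_i = (∂F_i/∂u) du + (∂F_i/∂v) dv.
  For the x component: f_1(F) = u*(3*u + 14*v); d F_1 = (-2*u) du + (0) dv
  For the y component: f_2(F) = u*(3*u - 14*v); d F_2 = (-4*u) du + (0) dv
  For the z component: f_3(F) = u^2; d F_3 = (7*v) du + (7*u) dv
Combining and collecting du, dv coefficients:
  coeff of du: u^2*(-18*u + 35*v)
  coeff of dv: 7*u^3
F^* omega = (u^2*(-18*u + 35*v)) du + (7*u^3) dv.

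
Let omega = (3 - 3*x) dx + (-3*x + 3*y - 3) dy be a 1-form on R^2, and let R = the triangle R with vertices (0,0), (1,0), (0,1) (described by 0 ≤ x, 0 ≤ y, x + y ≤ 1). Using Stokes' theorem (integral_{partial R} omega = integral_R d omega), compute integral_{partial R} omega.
integral_(partial R) omega = -3/2

Stokes: integral_partial_R omega = integral_R d omega with d omega = (∂Q/∂x - ∂P/∂y) dx ∧ dy.
  ∂Q/∂x = -3
  ∂P/∂y = 0
  integrand = ∂Q/∂x - ∂P/∂y = -3.
Integrating over R: integral_0^1 integral_0^{1-x} (-3) dy dx = -3/2.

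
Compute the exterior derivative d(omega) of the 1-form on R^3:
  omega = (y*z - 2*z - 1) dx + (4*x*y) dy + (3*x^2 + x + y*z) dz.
d(omega) = (4*y - z) dx ∧ dy + (6*x - y + 3) dx ∧ dz + (z) dy ∧ dz

For a 1-form omega = sum_i f_i dx_i, the exterior derivative is
  d(omega) = sum_{i < j} (∂f_j/∂x_i - ∂f_i/∂x_j) dx_i ∧ dx_j.
  coefficient of dx ∧ dy: ∂f_2/∂x - ∂f_1/∂y = ∂(4*x*y)/∂x - ∂(y*z - 2*z - 1)/∂y = 4*y - z
  coefficient of dx ∧ dz: ∂f_3/∂x - ∂f_1/∂z = ∂(3*x^2 + x + y*z)/∂x - ∂(y*z - 2*z - 1)/∂z = 6*x - y + 3
  coefficient of dy ∧ dz: ∂f_3/∂y - ∂f_2/∂z = ∂(3*x^2 + x + y*z)/∂y - ∂(4*x*y)/∂z = z
Assembling: d(omega) = (4*y - z) dx ∧ dy + (6*x - y + 3) dx ∧ dz + (z) dy ∧ dz.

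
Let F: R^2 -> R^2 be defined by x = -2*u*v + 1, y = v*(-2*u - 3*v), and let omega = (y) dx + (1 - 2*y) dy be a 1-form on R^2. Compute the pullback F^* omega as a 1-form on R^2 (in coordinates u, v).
F^* omega = (2*v*(-2*u*v - 3*v^2 - 1)) du + (-4*u^2*v - 30*u*v^2 - 2*u - 36*v^3 - 6*v) dv

Using F^*(f dg) = (f ∘ F) d(g ∘ F), substitute each coordinate x_i by F_i(u, v) in f_i, and replace dx_i by d F_i = (∂F_i/∂u) du + (∂F_i/∂v) dv.
  For the x component: f_1(F) = v*(-2*u - 3*v); d F_1 = (-2*v) du + (-2*u) dv
  For the y component: f_2(F) = 4*u*v + 6*v^2 + 1; d F_2 = (-2*v) du + (-2*u - 6*v) dv
Combining and collecting du, dv coefficients:
  coeff of du: 2*v*(-2*u*v - 3*v^2 - 1)
  coeff of dv: -4*u^2*v - 30*u*v^2 - 2*u - 36*v^3 - 6*v
F^* omega = (2*v*(-2*u*v - 3*v^2 - 1)) du + (-4*u^2*v - 30*u*v^2 - 2*u - 36*v^3 - 6*v) dv.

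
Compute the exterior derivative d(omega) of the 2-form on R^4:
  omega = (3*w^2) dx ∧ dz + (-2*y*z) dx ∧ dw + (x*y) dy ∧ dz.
d(omega) = (6*w + 2*y) dx ∧ dz ∧ dw + (2*z) dx ∧ dy ∧ dw + (y) dx ∧ dy ∧ dz

For a 2-form omega = sum_{i<j} g_{ij} dx_i ∧ dx_j, the exterior derivative is
  d(omega) = sum_{i<j} d(g_{ij}) ∧ dx_i ∧ dx_j = sum_{i<j, k} (∂g_{ij}/∂x_k) dx_k ∧ dx_i ∧ dx_j.
Expand each term, using dx_k ∧ dx_i ∧ dx_j = sgn(permutation) dx_{(a)} ∧ dx_{(b)} ∧ dx_{(c)} with (a < b < c) sorted:
  d(3*w^2) includes (∂/∂w)(3*w^2) dw = (6*w) dw, which multiplied by dx ∧ dz gives (6*w) dx ∧ dz ∧ dw
  d(-2*y*z) includes (∂/∂y)(-2*y*z) dy = (-2*z) dy, which multiplied by dx ∧ dw gives (2*z) dx ∧ dy ∧ dw
  d(-2*y*z) includes (∂/∂z)(-2*y*z) dz = (-2*y) dz, which multiplied by dx ∧ dw gives (2*y) dx ∧ dz ∧ dw
  d(x*y) includes (∂/∂x)(x*y) dx = (y) dx, which multiplied by dy ∧ dz gives (y) dx ∧ dy ∧ dz
Collecting like 3-forms: d(omega) = (6*w + 2*y) dx ∧ dz ∧ dw + (2*z) dx ∧ dy ∧ dw + (y) dx ∧ dy ∧ dz.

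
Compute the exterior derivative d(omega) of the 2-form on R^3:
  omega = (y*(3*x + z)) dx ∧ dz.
d(omega) = (-3*x - z) dx ∧ dy ∧ dz

For a 2-form omega = sum_{i<j} g_{ij} dx_i ∧ dx_j, the exterior derivative is
  d(omega) = sum_{i<j} d(g_{ij}) ∧ dx_i ∧ dx_j = sum_{i<j, k} (∂g_{ij}/∂x_k) dx_k ∧ dx_i ∧ dx_j.
Expand each term, using dx_k ∧ dx_i ∧ dx_j = sgn(permutation) dx_{(a)} ∧ dx_{(b)} ∧ dx_{(c)} with (a < b < c) sorted:
  d(y*(3*x + z)) includes (∂/∂y)(y*(3*x + z)) dy = (3*x + z) dy, which multiplied by dx ∧ dz gives (-3*x - z) dx ∧ dy ∧ dz
Collecting like 3-forms: d(omega) = (-3*x - z) dx ∧ dy ∧ dz.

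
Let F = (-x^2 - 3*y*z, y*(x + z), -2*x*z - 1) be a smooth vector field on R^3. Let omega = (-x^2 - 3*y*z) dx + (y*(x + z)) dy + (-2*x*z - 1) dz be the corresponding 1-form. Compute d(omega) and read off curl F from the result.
d(omega) = (-y) dy ∧ dz + (-3*y + 2*z) dz ∧ dx + (y + 3*z) dx ∧ dy; curl F = (-y, -3*y + 2*z, y + 3*z)

d omega = sum_{i<j} (∂f_j/∂x_i - ∂f_i/∂x_j) dx_i ∧ dx_j. Under the identification (dy ∧ dz, dz ∧ dx, dx ∧ dy) ↔ (e_x, e_y, e_z), the coefficients are exactly the components of curl F. Compute:
  ∂R/∂y - ∂Q/∂z = (0) - (y) = -y
  ∂P/∂z - ∂R/∂x = (-3*y) - (-2*z) = -3*y + 2*z
  ∂Q/∂x - ∂P/∂y = (y) - (-3*z) = y + 3*z.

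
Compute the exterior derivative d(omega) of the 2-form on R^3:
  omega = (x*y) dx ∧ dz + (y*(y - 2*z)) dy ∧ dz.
d(omega) = (-x) dx ∧ dy ∧ dz

For a 2-form omega = sum_{i<j} g_{ij} dx_i ∧ dx_j, the exterior derivative is
  d(omega) = sum_{i<j} d(g_{ij}) ∧ dx_i ∧ dx_j = sum_{i<j, k} (∂g_{ij}/∂x_k) dx_k ∧ dx_i ∧ dx_j.
Expand each term, using dx_k ∧ dx_i ∧ dx_j = sgn(permutation) dx_{(a)} ∧ dx_{(b)} ∧ dx_{(c)} with (a < b < c) sorted:
  d(x*y) includes (∂/∂y)(x*y) dy = (x) dy, which multiplied by dx ∧ dz gives (-x) dx ∧ dy ∧ dz
Collecting like 3-forms: d(omega) = (-x) dx ∧ dy ∧ dz.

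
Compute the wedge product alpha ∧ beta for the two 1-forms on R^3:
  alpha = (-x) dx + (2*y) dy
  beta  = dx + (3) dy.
alpha ∧ beta = (-3*x - 2*y) dx ∧ dy

Distribute the wedge, using dx_i ∧ dx_j = -dx_j ∧ dx_i and dx_i ∧ dx_i = 0. For each pair (i, j) with i < j, the coefficient of dx_i ∧ dx_j in alpha ∧ beta is (alpha_i * beta_j - alpha_j * beta_i). Collecting: alpha ∧ beta = (-3*x - 2*y) dx ∧ dy.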